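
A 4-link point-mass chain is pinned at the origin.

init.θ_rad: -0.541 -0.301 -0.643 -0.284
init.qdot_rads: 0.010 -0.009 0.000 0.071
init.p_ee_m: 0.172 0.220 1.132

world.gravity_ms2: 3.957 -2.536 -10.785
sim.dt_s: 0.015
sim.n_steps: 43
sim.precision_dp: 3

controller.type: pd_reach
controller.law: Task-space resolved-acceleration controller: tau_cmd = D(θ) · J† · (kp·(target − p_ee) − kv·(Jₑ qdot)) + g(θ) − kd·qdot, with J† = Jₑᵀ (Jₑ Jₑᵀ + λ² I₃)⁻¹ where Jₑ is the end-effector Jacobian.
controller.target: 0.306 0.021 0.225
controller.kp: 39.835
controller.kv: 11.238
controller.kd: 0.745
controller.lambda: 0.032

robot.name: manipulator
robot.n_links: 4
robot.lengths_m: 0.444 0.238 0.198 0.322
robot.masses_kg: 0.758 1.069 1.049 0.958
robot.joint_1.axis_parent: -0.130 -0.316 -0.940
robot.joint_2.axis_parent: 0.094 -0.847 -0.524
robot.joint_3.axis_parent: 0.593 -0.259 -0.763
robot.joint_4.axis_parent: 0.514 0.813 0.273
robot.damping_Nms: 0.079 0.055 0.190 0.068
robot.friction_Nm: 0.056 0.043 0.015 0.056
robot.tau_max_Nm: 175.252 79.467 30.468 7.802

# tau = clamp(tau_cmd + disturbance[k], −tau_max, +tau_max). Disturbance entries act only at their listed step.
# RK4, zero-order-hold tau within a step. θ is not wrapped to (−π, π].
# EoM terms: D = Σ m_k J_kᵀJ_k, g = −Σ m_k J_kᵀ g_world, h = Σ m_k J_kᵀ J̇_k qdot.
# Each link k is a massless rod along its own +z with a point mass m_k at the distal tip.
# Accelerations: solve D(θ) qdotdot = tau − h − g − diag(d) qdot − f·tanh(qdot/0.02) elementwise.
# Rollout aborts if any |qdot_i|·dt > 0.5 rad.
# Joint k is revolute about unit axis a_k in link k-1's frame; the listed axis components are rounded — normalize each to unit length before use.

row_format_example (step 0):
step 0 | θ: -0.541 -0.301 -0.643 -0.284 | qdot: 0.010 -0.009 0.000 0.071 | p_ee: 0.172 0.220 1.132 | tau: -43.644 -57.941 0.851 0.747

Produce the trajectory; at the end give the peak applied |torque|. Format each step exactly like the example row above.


step 1 | θ: -0.571 -0.326 -0.644 -0.331 | qdot: -4.144 -3.200 -0.165 -6.199 | p_ee: 0.173 0.220 1.129 | tau: -31.941 -45.308 0.317 4.812
step 2 | θ: -0.667 -0.382 -0.655 -0.439 | qdot: -8.746 -4.171 -1.305 -8.034 | p_ee: 0.178 0.219 1.121 | tau: -16.229 -29.347 -0.404 4.674
step 3 | θ: -0.814 -0.451 -0.673 -0.567 | qdot: -10.924 -5.005 -0.975 -9.116 | p_ee: 0.189 0.218 1.107 | tau: -3.566 -15.066 -2.591 4.327
step 4 | θ: -0.982 -0.528 -0.677 -0.708 | qdot: -11.434 -5.233 0.739 -9.717 | p_ee: 0.208 0.216 1.089 | tau: 4.979 -4.783 -4.962 4.232
step 5 | θ: -1.152 -0.603 -0.651 -0.853 | qdot: -11.242 -4.684 2.643 -9.561 | p_ee: 0.231 0.217 1.066 | tau: 9.737 1.462 -5.901 3.901
step 6 | θ: -1.316 -0.667 -0.604 -0.990 | qdot: -10.581 -3.896 3.382 -8.700 | p_ee: 0.252 0.222 1.040 | tau: 10.690 4.205 -5.090 3.131
step 7 | θ: -1.467 -0.721 -0.554 -1.113 | qdot: -9.450 -3.392 2.965 -7.671 | p_ee: 0.267 0.229 1.014 | tau: 9.051 4.691 -3.847 2.337
step 8 | θ: -1.600 -0.770 -0.514 -1.222 | qdot: -8.174 -3.201 2.090 -6.831 | p_ee: 0.275 0.237 0.988 | tau: 7.004 4.561 -2.849 1.820
step 9 | θ: -1.714 -0.817 -0.488 -1.320 | qdot: -6.975 -3.177 1.225 -6.238 | p_ee: 0.279 0.245 0.964 | tau: 5.475 4.593 -2.038 1.602
step 10 | θ: -1.812 -0.864 -0.474 -1.410 | qdot: -5.933 -3.188 0.562 -5.832 | p_ee: 0.280 0.252 0.941 | tau: 4.465 4.824 -1.356 1.594
step 11 | θ: -1.895 -0.911 -0.468 -1.496 | qdot: -5.058 -3.161 0.115 -5.534 | p_ee: 0.279 0.258 0.918 | tau: 3.786 5.100 -0.787 1.705
step 12 | θ: -1.965 -0.958 -0.468 -1.577 | qdot: -4.333 -3.070 -0.162 -5.295 | p_ee: 0.277 0.263 0.896 | tau: 3.286 5.306 -0.325 1.872
step 13 | θ: -2.026 -1.003 -0.471 -1.655 | qdot: -3.728 -2.919 -0.332 -5.087 | p_ee: 0.274 0.266 0.875 | tau: 2.877 5.400 0.050 2.057
step 14 | θ: -2.079 -1.045 -0.477 -1.729 | qdot: -3.214 -2.721 -0.443 -4.895 | p_ee: 0.271 0.268 0.854 | tau: 2.518 5.389 0.359 2.240
step 15 | θ: -2.124 -1.084 -0.484 -1.801 | qdot: -2.777 -2.489 -0.516 -4.716 | p_ee: 0.268 0.269 0.834 | tau: 2.195 5.294 0.607 2.412
step 16 | θ: -2.163 -1.119 -0.492 -1.871 | qdot: -2.402 -2.232 -0.567 -4.548 | p_ee: 0.265 0.269 0.814 | tau: 1.902 5.142 0.801 2.568
step 17 | θ: -2.196 -1.151 -0.500 -1.938 | qdot: -2.079 -1.959 -0.605 -4.389 | p_ee: 0.263 0.268 0.795 | tau: 1.638 4.955 0.949 2.704
step 18 | θ: -2.226 -1.178 -0.509 -2.003 | qdot: -1.799 -1.678 -0.638 -4.238 | p_ee: 0.260 0.266 0.777 | tau: 1.401 4.753 1.058 2.820
step 19 | θ: -2.251 -1.201 -0.519 -2.065 | qdot: -1.554 -1.392 -0.669 -4.092 | p_ee: 0.258 0.264 0.759 | tau: 1.193 4.552 1.136 2.913
step 20 | θ: -2.273 -1.219 -0.529 -2.125 | qdot: -1.338 -1.104 -0.701 -3.952 | p_ee: 0.256 0.260 0.742 | tau: 1.011 4.360 1.187 2.985
step 21 | θ: -2.291 -1.234 -0.540 -2.184 | qdot: -1.146 -0.816 -0.736 -3.815 | p_ee: 0.255 0.257 0.725 | tau: 0.855 4.185 1.218 3.036
step 22 | θ: -2.307 -1.244 -0.551 -2.240 | qdot: -0.974 -0.529 -0.773 -3.680 | p_ee: 0.253 0.253 0.708 | tau: 0.723 4.028 1.231 3.065
step 23 | θ: -2.321 -1.250 -0.563 -2.294 | qdot: -0.817 -0.243 -0.812 -3.547 | p_ee: 0.252 0.248 0.693 | tau: 0.614 3.890 1.231 3.072
step 24 | θ: -2.332 -1.251 -0.576 -2.346 | qdot: -0.671 0.040 -0.856 -3.413 | p_ee: 0.251 0.243 0.678 | tau: 0.522 3.773 1.221 3.060
step 25 | θ: -2.341 -1.249 -0.589 -2.396 | qdot: -0.522 0.311 -0.907 -3.280 | p_ee: 0.250 0.238 0.663 | tau: 0.442 3.685 1.206 3.028
step 26 | θ: -2.347 -1.242 -0.603 -2.445 | qdot: -0.390 0.588 -0.952 -3.145 | p_ee: 0.249 0.232 0.649 | tau: 0.380 3.598 1.175 2.977
step 27 | θ: -2.352 -1.231 -0.618 -2.491 | qdot: -0.270 0.868 -0.995 -3.008 | p_ee: 0.249 0.227 0.636 | tau: 0.331 3.511 1.135 2.908
step 28 | θ: -2.356 -1.216 -0.633 -2.535 | qdot: -0.156 1.152 -1.035 -2.869 | p_ee: 0.248 0.221 0.624 | tau: 0.291 3.418 1.087 2.822
step 29 | θ: -2.357 -1.196 -0.649 -2.577 | qdot: -0.048 1.437 -1.073 -2.726 | p_ee: 0.247 0.215 0.612 | tau: 0.258 3.314 1.032 2.719
step 30 | θ: -2.357 -1.173 -0.665 -2.617 | qdot: 0.032 1.735 -1.095 -2.580 | p_ee: 0.246 0.209 0.601 | tau: 0.254 3.195 0.961 2.600
step 31 | θ: -2.356 -1.144 -0.682 -2.654 | qdot: 0.098 2.040 -1.110 -2.432 | p_ee: 0.246 0.203 0.590 | tau: 0.268 3.057 0.886 2.468
step 32 | θ: -2.354 -1.112 -0.699 -2.690 | qdot: 0.177 2.336 -1.134 -2.281 | p_ee: 0.245 0.197 0.581 | tau: 0.269 2.889 0.817 2.323
step 33 | θ: -2.351 -1.074 -0.716 -2.723 | qdot: 0.259 2.627 -1.156 -2.129 | p_ee: 0.244 0.191 0.572 | tau: 0.262 2.683 0.746 2.165
step 34 | θ: -2.346 -1.033 -0.733 -2.754 | qdot: 0.338 2.913 -1.172 -1.973 | p_ee: 0.244 0.185 0.563 | tau: 0.253 2.435 0.670 1.995
step 35 | θ: -2.340 -0.987 -0.751 -2.782 | qdot: 0.411 3.192 -1.181 -1.815 | p_ee: 0.243 0.179 0.556 | tau: 0.246 2.145 0.591 1.814
step 36 | θ: -2.334 -0.937 -0.769 -2.808 | qdot: 0.475 3.463 -1.184 -1.656 | p_ee: 0.242 0.174 0.548 | tau: 0.244 1.812 0.512 1.624
step 37 | θ: -2.326 -0.884 -0.787 -2.832 | qdot: 0.529 3.721 -1.182 -1.497 | p_ee: 0.242 0.168 0.542 | tau: 0.252 1.440 0.436 1.426
step 38 | θ: -2.317 -0.826 -0.805 -2.853 | qdot: 0.571 3.965 -1.176 -1.338 | p_ee: 0.242 0.162 0.536 | tau: 0.274 1.033 0.368 1.222
step 39 | θ: -2.308 -0.765 -0.822 -2.872 | qdot: 0.600 4.191 -1.168 -1.182 | p_ee: 0.242 0.156 0.531 | tau: 0.312 0.597 0.311 1.014
step 40 | θ: -2.299 -0.701 -0.840 -2.889 | qdot: 0.616 4.395 -1.160 -1.030 | p_ee: 0.242 0.150 0.526 | tau: 0.365 0.137 0.270 0.803
step 41 | θ: -2.290 -0.634 -0.857 -2.903 | qdot: 0.621 4.574 -1.154 -0.883 | p_ee: 0.242 0.144 0.521 | tau: 0.431 -0.340 0.248 0.592
step 42 | θ: -2.280 -0.564 -0.875 -2.916 | qdot: 0.616 4.726 -1.151 -0.742 | p_ee: 0.242 0.137 0.517 | tau: 0.504 -0.830 0.247 0.383
step 43 | θ: -2.271 -0.492 -0.892 -2.926 | qdot: 0.603 4.846 -1.152 -0.608 | p_ee: 0.242 0.131 0.513
max |tau| (N·m): 57.941


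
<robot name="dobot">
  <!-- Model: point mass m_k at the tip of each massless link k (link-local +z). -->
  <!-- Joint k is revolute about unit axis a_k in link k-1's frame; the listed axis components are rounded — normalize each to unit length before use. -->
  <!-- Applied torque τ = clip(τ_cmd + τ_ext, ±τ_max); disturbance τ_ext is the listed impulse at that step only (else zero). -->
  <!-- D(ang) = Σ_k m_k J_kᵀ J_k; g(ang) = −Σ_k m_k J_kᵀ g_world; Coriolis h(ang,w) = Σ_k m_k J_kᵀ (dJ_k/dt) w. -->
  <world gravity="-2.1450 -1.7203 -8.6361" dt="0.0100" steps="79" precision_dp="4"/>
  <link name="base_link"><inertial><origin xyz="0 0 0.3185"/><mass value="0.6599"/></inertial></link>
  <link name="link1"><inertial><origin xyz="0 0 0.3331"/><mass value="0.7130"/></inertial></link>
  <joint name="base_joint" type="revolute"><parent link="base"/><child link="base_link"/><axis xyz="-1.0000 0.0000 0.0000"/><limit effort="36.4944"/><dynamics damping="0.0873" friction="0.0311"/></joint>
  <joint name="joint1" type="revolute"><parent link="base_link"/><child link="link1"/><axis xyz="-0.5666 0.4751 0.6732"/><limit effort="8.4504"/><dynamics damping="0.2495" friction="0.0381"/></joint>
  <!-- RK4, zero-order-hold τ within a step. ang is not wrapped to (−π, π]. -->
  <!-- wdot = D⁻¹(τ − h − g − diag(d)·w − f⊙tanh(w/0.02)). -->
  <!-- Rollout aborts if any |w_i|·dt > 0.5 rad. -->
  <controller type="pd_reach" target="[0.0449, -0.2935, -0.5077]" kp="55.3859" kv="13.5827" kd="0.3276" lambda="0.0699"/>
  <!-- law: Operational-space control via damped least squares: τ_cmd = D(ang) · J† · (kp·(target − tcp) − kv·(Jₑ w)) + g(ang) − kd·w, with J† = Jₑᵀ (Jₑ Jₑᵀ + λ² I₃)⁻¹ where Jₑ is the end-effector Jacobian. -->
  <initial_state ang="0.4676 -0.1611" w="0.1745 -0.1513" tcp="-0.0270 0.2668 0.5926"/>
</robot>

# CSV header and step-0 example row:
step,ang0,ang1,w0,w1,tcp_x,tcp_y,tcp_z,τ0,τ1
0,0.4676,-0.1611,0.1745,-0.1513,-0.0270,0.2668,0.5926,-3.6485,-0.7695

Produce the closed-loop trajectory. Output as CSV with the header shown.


step,ang0,ang1,w0,w1,tcp_x,tcp_y,tcp_z,τ0,τ1
1,0.4692,-0.1633,0.1411,-0.2844,-0.0274,0.2674,0.5923,-3.3090,-0.6214
2,0.4704,-0.1666,0.1088,-0.3797,-0.0280,0.2676,0.5921,-3.0233,-0.5131
3,0.4714,-0.1708,0.0792,-0.4511,-0.0287,0.2675,0.5920,-2.7832,-0.4328
4,0.4720,-0.1756,0.0529,-0.5077,-0.0296,0.2671,0.5921,-2.5816,-0.3725
5,0.4724,-0.1809,0.0301,-0.5554,-0.0305,0.2665,0.5922,-2.4125,-0.3266
6,0.4727,-0.1867,0.0108,-0.5983,-0.0316,0.2657,0.5924,-2.2713,-0.2912
7,0.4727,-0.1928,-0.0047,-0.6393,-0.0327,0.2647,0.5927,-2.1551,-0.2637
8,0.4726,-0.1994,-0.0170,-0.6798,-0.0339,0.2635,0.5930,-2.0599,-0.2423
9,0.4724,-0.2064,-0.0269,-0.7197,-0.0351,0.2623,0.5934,-1.9807,-0.2259
10,0.4720,-0.2138,-0.0350,-0.7592,-0.0365,0.2609,0.5938,-1.9140,-0.2136
11,0.4717,-0.2216,-0.0417,-0.7989,-0.0379,0.2594,0.5942,-1.8574,-0.2045
12,0.4712,-0.2298,-0.0471,-0.8392,-0.0394,0.2578,0.5946,-1.8092,-0.1980
13,0.4707,-0.2384,-0.0514,-0.8804,-0.0410,0.2561,0.5950,-1.7677,-0.1936
14,0.4702,-0.2474,-0.0550,-0.9228,-0.0426,0.2544,0.5954,-1.7320,-0.1908
15,0.4696,-0.2569,-0.0579,-0.9664,-0.0444,0.2525,0.5958,-1.7010,-0.1894
16,0.4690,-0.2668,-0.0602,-1.0115,-0.0462,0.2506,0.5963,-1.6740,-0.1891
17,0.4684,-0.2771,-0.0621,-1.0581,-0.0481,0.2486,0.5967,-1.6503,-0.1898
18,0.4678,-0.2879,-0.0638,-1.1062,-0.0502,0.2465,0.5971,-1.6293,-0.1913
19,0.4672,-0.2992,-0.0653,-1.1560,-0.0523,0.2444,0.5975,-1.6107,-0.1934
20,0.4665,-0.3111,-0.0667,-1.2076,-0.0545,0.2421,0.5979,-1.5940,-0.1961
21,0.4658,-0.3234,-0.0681,-1.2608,-0.0569,0.2398,0.5982,-1.5789,-0.1993
22,0.4651,-0.3363,-0.0696,-1.3158,-0.0593,0.2374,0.5985,-1.5653,-0.2029
23,0.4644,-0.3497,-0.0713,-1.3727,-0.0619,0.2349,0.5988,-1.5529,-0.2069
24,0.4637,-0.3637,-0.0733,-1.4313,-0.0646,0.2323,0.5990,-1.5415,-0.2112
25,0.4630,-0.3784,-0.0757,-1.4918,-0.0674,0.2296,0.5993,-1.5310,-0.2158
26,0.4622,-0.3936,-0.0785,-1.5541,-0.0704,0.2269,0.5994,-1.5212,-0.2206
27,0.4614,-0.4095,-0.0819,-1.6182,-0.0735,0.2240,0.5995,-1.5122,-0.2255
28,0.4606,-0.4260,-0.0860,-1.6843,-0.0767,0.2210,0.5996,-1.5038,-0.2306
29,0.4597,-0.4432,-0.0908,-1.7522,-0.0801,0.2180,0.5995,-1.4959,-0.2358
30,0.4587,-0.4610,-0.0965,-1.8219,-0.0837,0.2148,0.5994,-1.4885,-0.2411
31,0.4577,-0.4796,-0.1032,-1.8936,-0.0874,0.2115,0.5993,-1.4816,-0.2464
32,0.4567,-0.4989,-0.1109,-1.9670,-0.0912,0.2081,0.5990,-1.4751,-0.2516
33,0.4555,-0.5189,-0.1199,-2.0423,-0.0952,0.2046,0.5986,-1.4689,-0.2568
34,0.4543,-0.5398,-0.1303,-2.1193,-0.0994,0.2010,0.5982,-1.4631,-0.2619
35,0.4529,-0.5613,-0.1421,-2.1982,-0.1037,0.1973,0.5976,-1.4576,-0.2668
36,0.4514,-0.5837,-0.1557,-2.2787,-0.1083,0.1934,0.5969,-1.4524,-0.2714
37,0.4498,-0.6069,-0.1710,-2.3610,-0.1130,0.1894,0.5960,-1.4475,-0.2758
38,0.4480,-0.6310,-0.1884,-2.4449,-0.1178,0.1852,0.5950,-1.4428,-0.2799
39,0.4460,-0.6558,-0.2080,-2.5304,-0.1229,0.1809,0.5939,-1.4383,-0.2835
40,0.4438,-0.6816,-0.2300,-2.6175,-0.1281,0.1764,0.5926,-1.4340,-0.2867
41,0.4414,-0.7082,-0.2546,-2.7061,-0.1335,0.1718,0.5910,-1.4299,-0.2894
42,0.4387,-0.7357,-0.2821,-2.7960,-0.1391,0.1671,0.5893,-1.4261,-0.2914
43,0.4358,-0.7641,-0.3127,-2.8874,-0.1448,0.1621,0.5874,-1.4224,-0.2928
44,0.4325,-0.7935,-0.3468,-2.9800,-0.1507,0.1570,0.5853,-1.4188,-0.2933
45,0.4288,-0.8237,-0.3845,-3.0737,-0.1568,0.1518,0.5829,-1.4155,-0.2931
46,0.4248,-0.8549,-0.4264,-3.1686,-0.1631,0.1463,0.5803,-1.4124,-0.2919
47,0.4203,-0.8871,-0.4726,-3.2644,-0.1695,0.1407,0.5773,-1.4095,-0.2898
48,0.4153,-0.9202,-0.5236,-3.3611,-0.1760,0.1349,0.5741,-1.4070,-0.2866
49,0.4098,-0.9543,-0.5798,-3.4586,-0.1827,0.1290,0.5706,-1.4048,-0.2822
50,0.4037,-0.9894,-0.6416,-3.5566,-0.1895,0.1228,0.5668,-1.4030,-0.2767
51,0.3969,-1.0255,-0.7096,-3.6552,-0.1965,0.1165,0.5627,-1.4019,-0.2699
52,0.3895,-1.0625,-0.7842,-3.7540,-0.2035,0.1100,0.5582,-1.4014,-0.2618
53,0.3812,-1.1005,-0.8661,-3.8530,-0.2106,0.1033,0.5533,-1.4019,-0.2524
54,0.3721,-1.1396,-0.9558,-3.9519,-0.2177,0.0964,0.5481,-1.4036,-0.2416
55,0.3621,-1.1796,-1.0540,-4.0505,-0.2249,0.0894,0.5424,-1.4068,-0.2295
56,0.3510,-1.2206,-1.1615,-4.1487,-0.2321,0.0822,0.5364,-1.4118,-0.2161
57,0.3388,-1.2625,-1.2790,-4.2461,-0.2393,0.0748,0.5300,-1.4192,-0.2014
58,0.3254,-1.3055,-1.4074,-4.3424,-0.2465,0.0672,0.5232,-1.4294,-0.1855
59,0.3106,-1.3494,-1.5476,-4.4374,-0.2536,0.0596,0.5160,-1.4432,-0.1684
60,0.2944,-1.3942,-1.7004,-4.5306,-0.2605,0.0517,0.5083,-1.4614,-0.1504
61,0.2766,-1.4400,-1.8669,-4.6216,-0.2674,0.0438,0.5003,-1.4849,-0.1317
62,0.2570,-1.4866,-2.0482,-4.7099,-0.2741,0.0357,0.4919,-1.5150,-0.1123
63,0.2356,-1.5341,-2.2452,-4.7949,-0.2806,0.0275,0.4831,-1.5531,-0.0925
64,0.2120,-1.5825,-2.4590,-4.8760,-0.2868,0.0192,0.4739,-1.6007,-0.0727
65,0.1863,-1.6316,-2.6907,-4.9523,-0.2928,0.0108,0.4644,-1.6600,-0.0531
66,0.1582,-1.6815,-2.9412,-5.0229,-0.2984,0.0024,0.4546,-1.7332,-0.0341
67,0.1274,-1.7321,-3.2116,-5.0869,-0.3037,-0.0062,0.4446,-1.8230,-0.0159
68,0.0939,-1.7832,-3.5025,-5.1430,-0.3086,-0.0148,0.4344,-1.9325,0.0010
69,0.0573,-1.8349,-3.8147,-5.1900,-0.3130,-0.0236,0.4240,-2.0651,0.0164
70,0.0175,-1.8870,-4.1486,-5.2265,-0.3170,-0.0325,0.4135,-2.2243,0.0298
71,-0.0258,-1.9394,-4.5047,-5.2515,-0.3205,-0.0415,0.4029,-2.4138,0.0410
72,-0.0727,-1.9920,-4.8833,-5.2639,-0.3234,-0.0508,0.3923,-2.6366,0.0498
73,-0.1235,-2.0447,-5.2846,-5.2631,-0.3259,-0.0603,0.3818,-2.8946,0.0558
74,-0.1785,-2.0973,-5.7090,-5.2494,-0.3277,-0.0702,0.3714,-3.1866,0.0587
75,-0.2379,-2.1497,-6.1570,-5.2238,-0.3291,-0.0805,0.3610,-3.5062,0.0578
76,-0.3018,-2.2018,-6.6287,-5.1884,-0.3298,-0.0914,0.3507,-3.8377,0.0521
77,-0.3706,-2.2535,-7.1238,-5.1454,-0.3300,-0.1029,0.3404,-4.1495,0.0391
78,-0.4444,-2.3047,-7.6390,-5.0961,-0.3297,-0.1153,0.3300,-4.3853,0.0147
79,-0.5234,-2.3554,-8.1660,-5.0382,-0.3288,-0.1285,0.3193,,


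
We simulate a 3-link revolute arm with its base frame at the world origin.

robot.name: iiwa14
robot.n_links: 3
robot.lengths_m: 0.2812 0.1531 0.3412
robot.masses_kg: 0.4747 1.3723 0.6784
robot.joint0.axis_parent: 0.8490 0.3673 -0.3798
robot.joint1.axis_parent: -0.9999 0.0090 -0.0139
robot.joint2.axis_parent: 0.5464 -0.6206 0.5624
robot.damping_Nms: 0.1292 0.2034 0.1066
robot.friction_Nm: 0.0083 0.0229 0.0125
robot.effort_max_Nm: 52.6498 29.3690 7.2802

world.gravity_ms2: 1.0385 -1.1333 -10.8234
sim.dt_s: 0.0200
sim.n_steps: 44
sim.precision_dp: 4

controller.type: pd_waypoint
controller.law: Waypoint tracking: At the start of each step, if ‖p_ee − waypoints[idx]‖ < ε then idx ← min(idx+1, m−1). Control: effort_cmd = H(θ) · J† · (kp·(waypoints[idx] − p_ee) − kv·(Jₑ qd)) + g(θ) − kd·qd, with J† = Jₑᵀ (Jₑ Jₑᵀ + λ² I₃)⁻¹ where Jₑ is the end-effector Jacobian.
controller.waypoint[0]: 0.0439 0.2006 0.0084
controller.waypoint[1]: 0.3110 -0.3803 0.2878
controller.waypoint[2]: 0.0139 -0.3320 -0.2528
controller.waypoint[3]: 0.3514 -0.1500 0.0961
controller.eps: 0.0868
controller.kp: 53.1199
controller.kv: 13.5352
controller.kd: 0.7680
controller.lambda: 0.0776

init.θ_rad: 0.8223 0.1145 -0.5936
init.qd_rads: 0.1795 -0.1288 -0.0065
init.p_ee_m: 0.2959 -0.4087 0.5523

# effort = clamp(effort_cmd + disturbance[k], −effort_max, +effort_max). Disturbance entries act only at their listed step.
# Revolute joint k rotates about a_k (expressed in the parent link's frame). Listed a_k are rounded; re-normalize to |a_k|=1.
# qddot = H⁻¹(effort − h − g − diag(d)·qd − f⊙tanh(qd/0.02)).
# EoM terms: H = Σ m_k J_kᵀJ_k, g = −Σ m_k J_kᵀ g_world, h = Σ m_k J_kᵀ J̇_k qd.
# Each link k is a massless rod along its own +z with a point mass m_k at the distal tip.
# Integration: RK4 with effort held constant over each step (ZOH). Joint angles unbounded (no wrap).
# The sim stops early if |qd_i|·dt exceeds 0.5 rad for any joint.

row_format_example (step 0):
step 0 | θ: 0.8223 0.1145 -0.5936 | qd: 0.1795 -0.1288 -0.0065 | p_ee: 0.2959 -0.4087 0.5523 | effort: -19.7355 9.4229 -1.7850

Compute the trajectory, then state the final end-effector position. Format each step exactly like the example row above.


step 1 | θ: 0.8220 0.1112 -0.6058 | qd: -0.1997 -0.1775 -1.1842 | p_ee: 0.2980 -0.4086 0.5501 | effort: -17.4175 7.7575 -0.1371
step 2 | θ: 0.8179 0.1135 -0.6301 | qd: -0.2181 0.3820 -1.2738 | p_ee: 0.3034 -0.4028 0.5486 | effort: -15.2400 5.9572 0.2369
step 3 | θ: 0.8116 0.1214 -0.6591 | qd: -0.4128 0.4177 -1.6163 | p_ee: 0.3103 -0.3930 0.5479 | effort: -13.8243 5.0961 0.7046
step 4 | θ: 0.8026 0.1317 -0.6919 | qd: -0.4923 0.6118 -1.6756 | p_ee: 0.3179 -0.3803 0.5478 | effort: -12.6516 4.2886 0.8380
step 5 | θ: 0.7915 0.1443 -0.7267 | qd: -0.6078 0.6611 -1.8055 | p_ee: 0.3259 -0.3654 0.5479 | effort: -11.8313 3.7974 1.0011
step 6 | θ: 0.7786 0.1584 -0.7634 | qd: -0.6873 0.7456 -1.8646 | p_ee: 0.3338 -0.3488 0.5481 | effort: -11.1838 3.3685 1.0809
step 7 | θ: 0.7640 0.1737 -0.8015 | qd: -0.7720 0.7915 -1.9404 | p_ee: 0.3417 -0.3307 0.5481 | effort: -10.7034 3.0507 1.1684
step 8 | θ: 0.7478 0.1900 -0.8409 | qd: -0.8483 0.8416 -2.0000 | p_ee: 0.3492 -0.3114 0.5478 | effort: -10.3222 2.7719 1.2374
step 9 | θ: 0.7300 0.2071 -0.8815 | qd: -0.9274 0.8803 -2.0629 | p_ee: 0.3564 -0.2911 0.5470 | effort: -10.0195 2.5336 1.3077
step 10 | θ: 0.7106 0.2250 -0.9233 | qd: -1.0086 0.9168 -2.1225 | p_ee: 0.3631 -0.2698 0.5456 | effort: -9.7655 2.3140 1.3731
step 11 | θ: 0.6896 0.2436 -0.9664 | qd: -1.0956 0.9487 -2.1824 | p_ee: 0.3693 -0.2478 0.5437 | effort: -9.5437 2.1085 1.4364
step 12 | θ: 0.6667 0.2628 -1.0106 | qd: -1.1894 0.9780 -2.2416 | p_ee: 0.3748 -0.2250 0.5411 | effort: -9.3380 1.9093 1.4949
step 13 | θ: 0.6419 0.2825 -1.0561 | qd: -1.2914 1.0049 -2.3004 | p_ee: 0.3796 -0.2015 0.5378 | effort: -9.1363 1.7132 1.5474
step 14 | θ: 0.6150 0.3028 -1.1027 | qd: -1.4026 1.0305 -2.3585 | p_ee: 0.3836 -0.1774 0.5338 | effort: -8.9279 1.5171 1.5915
step 15 | θ: 0.5857 0.3235 -1.1504 | qd: -1.5235 1.0555 -2.4155 | p_ee: 0.3868 -0.1528 0.5291 | effort: -8.7032 1.3193 1.6246
step 16 | θ: 0.5539 0.3448 -1.1993 | qd: -1.6541 1.0812 -2.4712 | p_ee: 0.3889 -0.1278 0.5238 | effort: -8.4534 1.1189 1.6441
step 17 | θ: 0.5194 0.3666 -1.2493 | qd: -1.7945 1.1088 -2.5249 | p_ee: 0.3901 -0.1024 0.5177 | effort: -8.1706 0.9156 1.6473
step 18 | θ: 0.4820 0.3890 -1.3004 | qd: -1.9441 1.1397 -2.5760 | p_ee: 0.3902 -0.0767 0.5110 | effort: -7.8475 0.7095 1.6313
step 19 | θ: 0.4416 0.4120 -1.3524 | qd: -2.1021 1.1754 -2.6239 | p_ee: 0.3891 -0.0508 0.5036 | effort: -7.4775 0.5017 1.5934
step 20 | θ: 0.3979 0.4359 -1.4054 | qd: -2.2674 1.2173 -2.6676 | p_ee: 0.3868 -0.0247 0.4957 | effort: -7.0551 0.2935 1.5314
step 21 | θ: 0.3508 0.4606 -1.4592 | qd: -2.4388 1.2668 -2.7066 | p_ee: 0.3833 0.0013 0.4871 | effort: -6.5756 0.0868 1.4433
step 22 | θ: 0.3003 0.4865 -1.5137 | qd: -2.6144 1.3251 -2.7399 | p_ee: 0.3785 0.0273 0.4781 | effort: -6.0350 -0.1160 1.3277
step 23 | θ: 0.2463 0.5136 -1.5688 | qd: -2.7922 1.3934 -2.7667 | p_ee: 0.3725 0.0532 0.4685 | effort: -5.4291 -0.3126 1.1840
step 24 | θ: 0.1887 0.5422 -1.6244 | qd: -2.9698 1.4727 -2.7861 | p_ee: 0.3651 0.0788 0.4586 | effort: -4.7520 -0.5011 1.0125
step 25 | θ: 0.1276 0.5725 -1.6803 | qd: -3.1441 1.5639 -2.7967 | p_ee: 0.3565 0.1041 0.4482 | effort: -3.9943 -0.6810 0.8143
step 26 | θ: 0.0630 0.6049 -1.7363 | qd: -3.3110 1.6678 -2.7964 | p_ee: 0.3465 0.1290 0.4376 | effort: -3.1397 -0.8536 0.5914
step 27 | θ: -0.0047 0.6394 -1.7921 | qd: -3.4653 1.7846 -2.7820 | p_ee: 0.3354 0.1535 0.4268 | effort: -2.1620 -1.0243 0.3464
step 28 | θ: -0.0753 0.6765 -1.8475 | qd: -3.5996 1.9135 -2.7481 | p_ee: 0.3230 0.1776 0.4158 | effort: -1.0225 -1.2031 0.0825
step 29 | θ: -0.1482 0.7163 -1.9018 | qd: -3.7045 2.0514 -2.6868 | p_ee: 0.3095 0.2013 0.4046 | effort: 0.3264 -1.4055 -0.1970
step 30 | θ: -0.2229 0.7588 -1.9546 | qd: -3.7679 2.1906 -2.5875 | p_ee: 0.2949 0.2245 0.3934 | effort: 1.9249 -1.6491 -0.4887
step 31 | θ: -0.2982 0.8041 -2.0049 | qd: -3.7760 2.3179 -2.4385 | p_ee: 0.2794 0.2473 0.3819 | effort: 3.7681 -1.9451 -0.7884
step 32 | θ: -0.3730 0.8516 -2.0516 | qd: -3.7166 2.4150 -2.2309 | p_ee: 0.2634 0.2697 0.3701 | effort: 5.7572 -2.2840 -1.0886
step 33 | θ: -0.4460 0.9006 -2.0935 | qd: -3.5839 2.4648 -1.9666 | p_ee: 0.2470 0.2914 0.3579 | effort: 7.6852 -2.6273 -1.3770
step 34 | θ: -0.5155 0.9500 -2.1297 | qd: -3.3827 2.4609 -1.6622 | p_ee: 0.2308 0.3121 0.3451 | effort: 9.3020 -2.9197 -1.6364
step 35 | θ: -0.5806 0.9989 -2.1598 | qd: -3.1295 2.4131 -1.3466 | p_ee: 0.2152 0.3317 0.3317 | effort: 10.4323 -3.1182 -1.8497
step 36 | θ: -0.6403 1.0465 -2.1837 | qd: -2.8476 2.3419 -1.0501 | p_ee: 0.2006 0.3496 0.3178 | effort: 11.0454 -3.2118 -2.0067
step 37 | θ: -0.6944 1.0926 -2.2021 | qd: -2.5604 2.2672 -0.7929 | p_ee: 0.1873 0.3658 0.3036 | effort: 11.2307 -3.2164 -2.1080
step 38 | θ: -0.7428 1.1373 -2.2159 | qd: -2.2858 2.2013 -0.5823 | p_ee: 0.1755 0.3800 0.2892 | effort: 11.1256 -3.1588 -2.1630
step 39 | θ: -0.7860 1.1809 -2.2259 | qd: -2.0351 2.1485 -0.4158 | p_ee: 0.1651 0.3923 0.2749 | effort: 10.8574 -3.0639 -2.1847
step 40 | θ: -0.8244 1.2235 -2.2329 | qd: -1.8136 2.1083 -0.2862 | p_ee: 0.1560 0.4028 0.2609 | effort: 10.5194 -2.9494 -2.1854
step 41 | θ: -0.8588 1.2654 -2.2376 | qd: -1.6221 2.0783 -0.1854 | p_ee: 0.1482 0.4117 0.2472 | effort: 10.1695 -2.8265 -2.1744
step 42 | θ: -0.8896 1.3068 -2.2406 | qd: -1.4589 2.0560 -0.1064 | p_ee: 0.1415 0.4192 0.2339 | effort: 9.8389 -2.7013 -2.1579
step 43 | θ: -0.9173 1.3479 -2.2421 | qd: -1.3211 2.0390 -0.0435 | p_ee: 0.1358 0.4254 0.2210 | effort: 9.5413 -2.5765 -2.1392
step 44 | θ: -0.9426 1.3886 -2.2425 | qd: -1.2058 2.0265 0.0050 | p_ee: 0.1310 0.4305 0.2085
final p_ee position (m): 0.1310 0.4305 0.2085


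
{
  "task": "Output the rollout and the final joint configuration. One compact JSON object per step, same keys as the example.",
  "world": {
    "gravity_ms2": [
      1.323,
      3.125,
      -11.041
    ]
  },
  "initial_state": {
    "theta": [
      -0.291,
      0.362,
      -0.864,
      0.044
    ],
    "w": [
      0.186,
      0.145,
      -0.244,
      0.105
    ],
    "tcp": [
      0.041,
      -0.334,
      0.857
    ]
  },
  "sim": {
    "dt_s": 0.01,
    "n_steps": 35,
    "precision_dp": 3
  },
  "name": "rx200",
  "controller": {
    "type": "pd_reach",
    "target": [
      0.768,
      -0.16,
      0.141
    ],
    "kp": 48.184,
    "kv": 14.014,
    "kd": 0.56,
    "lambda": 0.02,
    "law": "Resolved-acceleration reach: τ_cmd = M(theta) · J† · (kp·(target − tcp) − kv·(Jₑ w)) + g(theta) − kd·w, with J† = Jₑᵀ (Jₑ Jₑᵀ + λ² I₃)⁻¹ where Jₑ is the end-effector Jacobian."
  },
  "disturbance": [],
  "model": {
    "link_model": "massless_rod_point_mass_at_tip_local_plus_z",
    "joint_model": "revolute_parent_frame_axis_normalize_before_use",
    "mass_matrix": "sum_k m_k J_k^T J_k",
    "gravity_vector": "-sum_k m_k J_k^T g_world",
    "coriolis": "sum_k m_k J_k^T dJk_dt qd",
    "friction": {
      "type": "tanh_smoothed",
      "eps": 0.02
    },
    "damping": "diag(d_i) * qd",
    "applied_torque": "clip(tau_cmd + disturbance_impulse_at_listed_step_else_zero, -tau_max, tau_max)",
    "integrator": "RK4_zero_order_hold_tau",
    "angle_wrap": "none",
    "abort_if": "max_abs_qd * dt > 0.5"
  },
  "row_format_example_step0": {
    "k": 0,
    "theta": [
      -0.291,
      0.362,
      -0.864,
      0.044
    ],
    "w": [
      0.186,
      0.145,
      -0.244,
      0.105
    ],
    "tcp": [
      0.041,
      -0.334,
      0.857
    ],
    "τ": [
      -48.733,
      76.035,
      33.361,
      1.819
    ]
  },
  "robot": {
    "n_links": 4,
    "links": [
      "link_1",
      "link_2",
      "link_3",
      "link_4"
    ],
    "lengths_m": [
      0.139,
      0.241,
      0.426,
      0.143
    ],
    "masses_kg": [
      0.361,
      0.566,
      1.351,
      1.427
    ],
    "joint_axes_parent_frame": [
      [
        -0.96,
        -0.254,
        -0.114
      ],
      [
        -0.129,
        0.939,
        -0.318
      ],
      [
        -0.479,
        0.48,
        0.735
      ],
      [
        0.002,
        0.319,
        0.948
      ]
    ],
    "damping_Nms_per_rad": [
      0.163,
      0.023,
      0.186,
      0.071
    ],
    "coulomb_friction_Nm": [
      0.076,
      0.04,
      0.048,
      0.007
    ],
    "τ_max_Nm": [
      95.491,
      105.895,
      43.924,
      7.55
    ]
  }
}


{"k":1,"theta":[-0.292,0.377,-0.889,0.041],"w":[-0.332,2.901,-4.618,-0.638],"tcp":[0.042,-0.332,0.856],"\u03c4":[-42.288,63.179,31.098,1.93]}
{"k":2,"theta":[-0.297,0.413,-0.944,0.038],"w":[-0.739,4.205,-6.366,0.166],"tcp":[0.047,-0.33,0.853],"\u03c4":[-36.312,51.514,27.133,1.125]}
{"k":3,"theta":[-0.306,0.458,-1.009,0.022],"w":[-1.158,4.733,-6.634,-2.949],"tcp":[0.056,-0.328,0.848],"\u03c4":[-33.112,42.066,23.136,2.593]}
{"k":4,"theta":[-0.319,0.508,-1.08,0.045],"w":[-1.347,5.256,-7.472,6.51],"tcp":[0.068,-0.327,0.843],"\u03c4":[-22.685,31.67,18.132,-3.113]}
{"k":5,"theta":[-0.336,0.557,-1.141,-0.056],"w":[-2.062,4.594,-5.085,-23.082],"tcp":[0.081,-0.325,0.838],"\u03c4":[-35.431,27.698,16.894,7.55]}
{"k":6,"theta":[-0.354,0.611,-1.214,0.007],"w":[-1.635,6.067,-9.107,29.943],"tcp":[0.098,-0.325,0.83],"\u03c4":[0.987,14.825,8.536,-7.55]}
{"k":7,"theta":[-0.376,0.661,-1.275,-0.054],"w":[-2.587,4.117,-3.674,-34.894],"tcp":[0.115,-0.324,0.823],"\u03c4":[-33.052,16.315,11.937,7.55]}
{"k":8,"theta":[-0.399,0.712,-1.336,-0.071],"w":[-2.101,5.798,-8.067,24.881],"tcp":[0.134,-0.324,0.814],"\u03c4":[6.653,7.072,3.526,-7.55]}
{"k":9,"theta":[-0.425,0.759,-1.392,-0.157],"w":[-2.972,3.86,-3.62,-35.45],"tcp":[0.154,-0.323,0.805],"\u03c4":[-23.62,3.824,6.636,7.55]}
{"k":10,"theta":[-0.45,0.807,-1.449,-0.172],"w":[-2.316,5.535,-7.277,25.792],"tcp":[0.175,-0.324,0.795],"\u03c4":[13.838,1.438,-0.749,-7.55]}
{"k":11,"theta":[-0.478,0.851,-1.5,-0.242],"w":[-3.13,3.544,-3.475,-33.308],"tcp":[0.197,-0.323,0.785],"\u03c4":[-13.97,-5.326,2.473,7.55]}
{"k":12,"theta":[-0.505,0.896,-1.552,-0.236],"w":[-2.326,5.22,-6.373,27.762],"tcp":[0.218,-0.325,0.773],"\u03c4":[19.094,-2.168,-3.95,-7.55]}
{"k":13,"theta":[-0.533,0.938,-1.597,-0.287],"w":[-3.133,3.229,-3.131,-31.383],"tcp":[0.24,-0.325,0.762],"\u03c4":[-6.752,-11.447,-0.293,7.55]}
{"k":14,"theta":[-0.559,0.979,-1.642,-0.264],"w":[-2.21,4.906,-5.442,29.199],"tcp":[0.261,-0.326,0.749],"\u03c4":[22.14,-4.736,-6.19,-7.55]}
{"k":15,"theta":[-0.586,1.017,-1.681,-0.302],"w":[-3.053,2.941,-2.687,-30.285],"tcp":[0.282,-0.326,0.736],"\u03c4":[-1.943,-15.741,-1.99,7.55]}
{"k":16,"theta":[-0.611,1.056,-1.718,-0.271],"w":[-2.025,4.619,-4.563,29.902],"tcp":[0.303,-0.327,0.723],"\u03c4":[23.628,-6.834,-7.711,-7.55]}
{"k":17,"theta":[-0.636,1.092,-1.751,-0.304],"w":[-2.937,2.677,-2.224,-29.933],"tcp":[0.323,-0.326,0.709],"\u03c4":[1.174,-19.005,-2.982,7.55]}
{"k":18,"theta":[-0.659,1.128,-1.782,-0.27],"w":[-1.805,4.362,-3.76,30.036],"tcp":[0.343,-0.327,0.695],"\u03c4":[24.13,-8.633,-8.711,-7.55]}
{"k":19,"theta":[-0.683,1.161,-1.808,-0.304],"w":[-2.811,2.43,-1.793,-30.09],"tcp":[0.363,-0.325,0.681],"\u03c4":[3.241,-21.643,-3.545,7.55]}
{"k":20,"theta":[-0.704,1.195,-1.833,-0.272],"w":[-1.57,4.131,-3.034,29.805],"tcp":[0.381,-0.325,0.667],"\u03c4":[24.002,-10.144,-9.335,-7.55]}
{"k":21,"theta":[-0.726,1.225,-1.854,-0.309],"w":[-2.69,2.191,-1.42,-30.57],"tcp":[0.4,-0.323,0.653],"\u03c4":[4.688,-23.86,-3.859,7.55]}
{"k":22,"theta":[-0.745,1.257,-1.874,-0.282],"w":[-1.333,3.92,-2.381,29.346],"tcp":[0.417,-0.322,0.638],"\u03c4":[23.444,-11.349,-9.679,-7.55]}
{"k":23,"theta":[-0.766,1.285,-1.891,-0.326],"w":[-2.583,1.951,-1.12,-31.264],"tcp":[0.434,-0.319,0.624],"\u03c4":[5.778,-25.778,-4.041,7.55]}
{"k":24,"theta":[-0.783,1.315,-1.906,-0.304],"w":[-1.099,3.724,-1.789,28.732],"tcp":[0.45,-0.318,0.61],"\u03c4":[22.562,-12.24,-9.803,-7.55]}
{"k":25,"theta":[-0.802,1.341,-1.918,-0.356],"w":[-2.496,1.705,-0.902,-32.124],"tcp":[0.466,-0.314,0.596],"\u03c4":[6.683,-27.488,-4.164,7.55]}
{"k":26,"theta":[-0.818,1.368,-1.929,-0.342],"w":[-0.875,3.538,-1.249,27.986],"tcp":[0.481,-0.312,0.582],"\u03c4":[21.412,-12.821,-9.744,-7.55]}
{"k":27,"theta":[-0.835,1.392,-1.939,-0.402],"w":[-2.431,1.449,-0.772,-33.143],"tcp":[0.496,-0.308,0.568],"\u03c4":[7.528,-29.069,-4.285,7.55]}
{"k":28,"theta":[-0.85,1.417,-1.947,-0.398],"w":[-0.664,3.357,-0.75,27.108],"tcp":[0.509,-0.305,0.555],"\u03c4":[20.02,-13.11,-9.516,-7.55]}
{"k":29,"theta":[-0.866,1.439,-1.954,-0.469],"w":[-2.386,1.181,-0.735,-34.303],"tcp":[0.523,-0.301,0.541],"\u03c4":[8.428,-30.59,-4.456,7.55]}
{"k":30,"theta":[-0.879,1.462,-1.959,-0.475],"w":[-0.466,3.177,-0.28,26.099],"tcp":[0.535,-0.297,0.528],"\u03c4":[18.407,-13.145,-9.13,-7.55]}
{"k":31,"theta":[-0.895,1.481,-1.964,-0.558],"w":[-2.354,0.902,-0.793,-35.661],"tcp":[0.547,-0.293,0.515],"\u03c4":[9.475,-32.119,-4.723,7.55]}
{"k":32,"theta":[-0.907,1.502,-1.967,-0.577],"w":[-0.29,2.993,0.165,24.91],"tcp":[0.558,-0.289,0.502],"\u03c4":[16.564,-12.985,-8.567,-7.55]}
{"k":33,"theta":[-0.921,1.519,-1.971,-0.674],"w":[-2.323,0.62,-0.956,-37.203],"tcp":[0.569,-0.284,0.49],"\u03c4":[10.794,-33.693,-5.146,7.55]}
{"k":34,"theta":[-0.932,1.537,-1.972,-0.707],"w":[-0.14,2.798,0.584,23.516],"tcp":[0.579,-0.28,0.478],"\u03c4":[14.502,-12.723,-7.819,-7.55]}
{"k":35,"theta":[-0.946,1.551,-1.976,-0.819],"w":[-2.261,0.35,-1.214,-38.87],"tcp":[0.589,-0.274,0.466]}
{"summary": "final theta (rad): -0.946 1.551 -1.976 -0.819"}


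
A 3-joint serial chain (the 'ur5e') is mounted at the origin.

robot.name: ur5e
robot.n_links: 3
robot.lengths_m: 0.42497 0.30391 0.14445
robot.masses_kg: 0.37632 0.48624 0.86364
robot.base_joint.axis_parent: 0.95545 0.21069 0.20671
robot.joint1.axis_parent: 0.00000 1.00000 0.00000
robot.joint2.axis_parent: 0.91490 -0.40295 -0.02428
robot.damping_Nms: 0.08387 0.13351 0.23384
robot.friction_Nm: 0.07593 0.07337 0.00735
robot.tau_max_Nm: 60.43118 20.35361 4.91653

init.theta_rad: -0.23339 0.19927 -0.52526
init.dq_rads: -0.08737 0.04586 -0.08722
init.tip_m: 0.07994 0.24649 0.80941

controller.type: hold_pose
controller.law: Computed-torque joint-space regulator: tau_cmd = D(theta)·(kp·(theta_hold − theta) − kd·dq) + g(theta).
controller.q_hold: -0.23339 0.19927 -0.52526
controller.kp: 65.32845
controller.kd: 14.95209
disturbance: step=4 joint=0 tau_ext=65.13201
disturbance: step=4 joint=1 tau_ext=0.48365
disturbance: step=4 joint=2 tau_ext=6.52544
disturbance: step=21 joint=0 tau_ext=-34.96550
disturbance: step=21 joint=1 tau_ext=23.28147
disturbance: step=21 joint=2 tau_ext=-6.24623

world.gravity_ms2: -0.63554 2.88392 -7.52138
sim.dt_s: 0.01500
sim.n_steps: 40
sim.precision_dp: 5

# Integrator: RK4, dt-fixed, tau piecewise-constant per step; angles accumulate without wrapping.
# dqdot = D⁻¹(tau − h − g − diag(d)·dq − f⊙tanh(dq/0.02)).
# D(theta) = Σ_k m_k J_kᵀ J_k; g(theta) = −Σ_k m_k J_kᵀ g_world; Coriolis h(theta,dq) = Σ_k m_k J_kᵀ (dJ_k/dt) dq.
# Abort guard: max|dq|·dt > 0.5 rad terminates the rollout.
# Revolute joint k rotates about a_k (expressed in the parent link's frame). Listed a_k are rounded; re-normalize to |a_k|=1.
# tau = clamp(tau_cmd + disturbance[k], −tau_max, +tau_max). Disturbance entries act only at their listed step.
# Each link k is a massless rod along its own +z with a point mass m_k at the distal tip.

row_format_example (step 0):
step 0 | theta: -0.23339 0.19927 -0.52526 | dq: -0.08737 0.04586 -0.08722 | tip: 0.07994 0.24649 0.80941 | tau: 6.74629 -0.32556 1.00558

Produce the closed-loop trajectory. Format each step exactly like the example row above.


step 1 | theta: -0.23455 0.19985 -0.52632 | dq: -0.06696 0.03076 -0.05665 | tip: 0.08009 0.24744 0.80899 | tau: 6.54446 -0.29736 0.97843
step 2 | theta: -0.23542 0.20021 -0.52704 | dq: -0.04930 0.01828 -0.03959 | tip: 0.08017 0.24815 0.80869 | tau: 6.37147 -0.27591 0.95644
step 3 | theta: -0.23605 0.20042 -0.52754 | dq: -0.03474 0.00950 -0.02735 | tip: 0.08020 0.24866 0.80849 | tau: 6.22392 -0.26219 0.93851
step 4 | theta: -0.23648 0.20052 -0.52788 | dq: -0.02308 0.00410 -0.01743 | tip: 0.08021 0.24902 0.80835 | tau: 60.43118 0.22819 4.91653
step 5 | theta: -0.22757 0.19570 -0.54564 | dq: 1.18951 -0.61770 -2.14162 | tip: 0.08001 0.24411 0.80889 | tau: -6.61308 -0.38016 -0.06760
step 6 | theta: -0.21246 0.18840 -0.56744 | dq: 0.83815 -0.37215 -0.88567 | tip: 0.07970 0.23496 0.81047 | tau: -4.65099 -0.36506 0.01696
step 7 | theta: -0.20176 0.18394 -0.57602 | dq: 0.59379 -0.22941 -0.31098 | tip: 0.07951 0.22779 0.81215 | tau: -2.96353 -0.36158 0.13078
step 8 | theta: -0.19423 0.18120 -0.57854 | dq: 0.41308 -0.13863 -0.04862 | tip: 0.07941 0.22240 0.81362 | tau: -1.51576 -0.36323 0.24860
step 9 | theta: -0.18907 0.17958 -0.57838 | dq: 0.27592 -0.07859 0.05418 | tip: 0.07938 0.21851 0.81478 | tau: -0.27682 -0.36656 0.36081
step 10 | theta: -0.18574 0.17873 -0.57728 | dq: 0.16905 -0.03622 0.08884 | tip: 0.07941 0.21590 0.81561 | tau: 0.78051 -0.36958 0.46151
step 11 | theta: -0.18384 0.17842 -0.57586 | dq: 0.08492 -0.00641 0.09652 | tip: 0.07946 0.21432 0.81614 | tau: 1.68021 -0.36730 0.54837
step 12 | theta: -0.18305 0.17845 -0.57449 | dq: 0.02004 0.00993 0.08402 | tip: 0.07952 0.21359 0.81642 | tau: 2.44249 -0.35044 0.62187
step 13 | theta: -0.18312 0.17866 -0.57342 | dq: -0.02755 0.01689 0.05600 | tip: 0.07956 0.21353 0.81650 | tau: 3.06726 -0.32707 0.68287
step 14 | theta: -0.18379 0.17894 -0.57278 | dq: -0.06301 0.02054 0.03141 | tip: 0.07956 0.21398 0.81641 | tau: 3.57882 -0.30423 0.73258
step 15 | theta: -0.18494 0.17927 -0.57241 | dq: -0.09051 0.02360 0.01929 | tip: 0.07954 0.21481 0.81621 | tau: 4.00699 -0.28312 0.77291
step 16 | theta: -0.18646 0.17964 -0.57216 | dq: -0.11115 0.02593 0.01435 | tip: 0.07949 0.21593 0.81591 | tau: 4.36411 -0.26403 0.80562
step 17 | theta: -0.18823 0.18004 -0.57196 | dq: -0.12587 0.02745 0.01249 | tip: 0.07942 0.21726 0.81556 | tau: 4.66036 -0.24708 0.83218
step 18 | theta: -0.19019 0.18046 -0.57178 | dq: -0.13562 0.02821 0.01174 | tip: 0.07934 0.21872 0.81517 | tau: 4.90459 -0.23228 0.85371
step 19 | theta: -0.19227 0.18088 -0.57161 | dq: -0.14130 0.02838 0.01140 | tip: 0.07925 0.22027 0.81475 | tau: 5.10451 -0.21956 0.87105
step 20 | theta: -0.19441 0.18130 -0.57145 | dq: -0.14369 0.02812 0.01124 | tip: 0.07915 0.22187 0.81431 | tau: 5.26679 -0.20879 0.88489
step 21 | theta: -0.19656 0.18172 -0.57128 | dq: -0.14347 0.02755 0.01115 | tip: 0.07904 0.22348 0.81387 | tau: -29.56828 20.35361 -4.91653
step 22 | theta: -0.20504 0.19635 -0.56620 | dq: -0.98675 1.91504 0.64120 | tip: 0.08387 0.22892 0.81140 | tau: 13.62625 -4.95473 2.26783
step 23 | theta: -0.21825 0.22142 -0.55894 | dq: -0.77504 1.43188 0.33920 | tip: 0.09236 0.23723 0.80706 | tau: 12.38615 -4.15563 2.06824
step 24 | theta: -0.22858 0.24000 -0.55525 | dq: -0.60260 1.04859 0.16247 | tip: 0.09865 0.24382 0.80338 | tau: 11.30720 -3.48316 1.88706
step 25 | theta: -0.23656 0.25343 -0.55361 | dq: -0.46172 0.74373 0.06251 | tip: 0.10316 0.24899 0.80039 | tau: 10.37385 -2.91726 1.72630
step 26 | theta: -0.24262 0.26276 -0.55310 | dq: -0.34675 0.50148 0.01060 | tip: 0.10626 0.25299 0.79808 | tau: 9.57045 -2.44117 1.58562
step 27 | theta: -0.24712 0.26884 -0.55309 | dq: -0.25377 0.31040 -0.00580 | tip: 0.10823 0.25601 0.79640 | tau: 8.88191 -2.04086 1.46296
step 28 | theta: -0.25035 0.27236 -0.55321 | dq: -0.17815 0.15955 -0.00840 | tip: 0.10931 0.25822 0.79526 | tau: 8.29410 -1.70457 1.35773
step 29 | theta: -0.25256 0.27386 -0.55333 | dq: -0.11666 0.04105 -0.00705 | tip: 0.10967 0.25978 0.79457 | tau: 7.79406 -1.42250 1.26842
step 30 | theta: -0.25395 0.27382 -0.55335 | dq: -0.06901 -0.04312 0.00991 | tip: 0.10950 0.26081 0.79426 | tau: 7.37007 -1.20444 1.19370
step 31 | theta: -0.25470 0.27273 -0.55308 | dq: -0.03138 -0.10239 0.02429 | tip: 0.10896 0.26140 0.79425 | tau: 7.01196 -1.03790 1.13282
step 32 | theta: -0.25495 0.27086 -0.55265 | dq: -0.00206 -0.14656 0.03522 | tip: 0.10815 0.26164 0.79445 | tau: 6.71635 -0.89922 1.08245
step 33 | theta: -0.25483 0.26844 -0.55200 | dq: 0.01850 -0.17690 0.05240 | tip: 0.10715 0.26162 0.79483 | tau: 6.48557 -0.78396 1.04103
step 34 | theta: -0.25444 0.26563 -0.55111 | dq: 0.03347 -0.19742 0.06618 | tip: 0.10601 0.26140 0.79533 | tau: 6.30110 -0.68844 1.00724
step 35 | theta: -0.25385 0.26257 -0.55006 | dq: 0.04472 -0.21067 0.07385 | tip: 0.10479 0.26104 0.79592 | tau: 6.14946 -0.60957 0.97966
step 36 | theta: -0.25312 0.25936 -0.54892 | dq: 0.05295 -0.21802 0.07739 | tip: 0.10351 0.26056 0.79657 | tau: 6.02430 -0.54474 0.95712
step 37 | theta: -0.25228 0.25607 -0.54775 | dq: 0.05864 -0.22060 0.07850 | tip: 0.10221 0.26001 0.79725 | tau: 5.92136 -0.49172 0.93871
step 38 | theta: -0.25137 0.25277 -0.54658 | dq: 0.06223 -0.21938 0.07819 | tip: 0.10091 0.25940 0.79794 | tau: 5.83716 -0.44861 0.92371
step 39 | theta: -0.25043 0.24951 -0.54541 | dq: 0.06410 -0.21520 0.07705 | tip: 0.09963 0.25876 0.79862 | tau: 5.76881 -0.41382 0.91155
step 40 | theta: -0.24946 0.24633 -0.54427 | dq: 0.06459 -0.20876 0.07540 | tip: 0.09839 0.25810 0.79930


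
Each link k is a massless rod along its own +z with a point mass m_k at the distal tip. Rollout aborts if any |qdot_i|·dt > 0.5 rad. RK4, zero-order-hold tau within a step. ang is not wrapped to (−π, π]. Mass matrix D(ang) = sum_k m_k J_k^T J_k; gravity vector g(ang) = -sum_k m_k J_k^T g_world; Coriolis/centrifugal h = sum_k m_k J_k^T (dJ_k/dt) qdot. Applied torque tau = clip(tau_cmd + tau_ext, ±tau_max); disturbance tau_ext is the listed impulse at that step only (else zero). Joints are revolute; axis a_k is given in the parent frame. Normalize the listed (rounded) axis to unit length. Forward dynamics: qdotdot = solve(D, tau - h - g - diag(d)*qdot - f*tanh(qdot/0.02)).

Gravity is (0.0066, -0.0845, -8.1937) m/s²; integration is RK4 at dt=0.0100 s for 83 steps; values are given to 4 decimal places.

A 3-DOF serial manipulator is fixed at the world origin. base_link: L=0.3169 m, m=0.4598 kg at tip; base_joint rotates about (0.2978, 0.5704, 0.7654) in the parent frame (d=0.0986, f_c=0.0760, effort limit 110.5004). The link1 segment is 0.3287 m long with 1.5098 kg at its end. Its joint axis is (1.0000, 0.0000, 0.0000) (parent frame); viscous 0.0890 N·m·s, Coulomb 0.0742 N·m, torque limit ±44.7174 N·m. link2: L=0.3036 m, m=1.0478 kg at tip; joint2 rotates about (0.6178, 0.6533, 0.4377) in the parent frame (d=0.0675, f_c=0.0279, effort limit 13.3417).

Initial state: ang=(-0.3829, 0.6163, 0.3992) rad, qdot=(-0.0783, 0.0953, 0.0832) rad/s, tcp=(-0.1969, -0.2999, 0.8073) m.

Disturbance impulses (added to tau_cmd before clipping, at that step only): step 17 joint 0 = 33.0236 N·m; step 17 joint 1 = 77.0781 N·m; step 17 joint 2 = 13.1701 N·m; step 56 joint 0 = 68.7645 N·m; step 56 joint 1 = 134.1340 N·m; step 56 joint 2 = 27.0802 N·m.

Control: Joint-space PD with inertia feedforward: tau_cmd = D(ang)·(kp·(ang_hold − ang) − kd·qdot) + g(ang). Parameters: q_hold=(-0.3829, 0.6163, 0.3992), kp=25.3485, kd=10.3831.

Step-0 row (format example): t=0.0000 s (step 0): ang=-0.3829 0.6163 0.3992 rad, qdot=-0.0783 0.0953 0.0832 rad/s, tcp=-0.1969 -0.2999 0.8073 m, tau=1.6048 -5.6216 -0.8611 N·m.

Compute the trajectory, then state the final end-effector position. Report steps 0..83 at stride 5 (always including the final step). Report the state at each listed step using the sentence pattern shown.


t=0.0500 s (step 5): ang=-0.3856 0.6199 0.4012 rad, qdot=-0.0324 0.0495 0.0078 rad/s, tcp=-0.1985 -0.3009 0.8057 m, tau=1.4255 -5.4561 -0.8522 N·m.
t=0.1000 s (step 10): ang=-0.3866 0.6215 0.4012 rad, qdot=-0.0112 0.0181 -0.0018 rad/s, tcp=-0.1993 -0.3013 0.8051 m, tau=1.3108 -5.3440 -0.8574 N·m.
t=0.1500 s (step 15): ang=-0.3869 0.6219 0.4011 rad, qdot=-0.0015 0.0020 -0.0012 rad/s, tcp=-0.1995 -0.3014 0.8050 m, tau=1.2485 -5.2826 -0.8622 N·m.
t=0.2000 s (step 20): ang=-0.3870 0.6394 0.4185 rad, qdot=0.0026 0.6082 0.5663 rad/s, tcp=-0.1969 -0.3122 0.7968 m, tau=-1.7744 -9.7952 -2.0248 N·m.
t=0.2500 s (step 25): ang=-0.3865 0.6620 0.4375 rad, qdot=0.0167 0.3172 0.2340 rad/s, tcp=-0.1934 -0.3258 0.7863 m, tau=-0.8091 -8.3445 -1.6168 N·m.
t=0.3000 s (step 30): ang=-0.3856 0.6728 0.4445 rad, qdot=0.0170 0.1275 0.0643 rad/s, tcp=-0.1917 -0.3320 0.7814 m, tau=-0.1379 -7.3365 -1.3509 N·m.
t=0.3500 s (step 35): ang=-0.3848 0.6760 0.4455 rad, qdot=0.0111 0.0084 -0.0078 rad/s, tcp=-0.1911 -0.3339 0.7801 m, tau=0.3197 -6.6407 -1.1820 N·m.
t=0.4000 s (step 40): ang=-0.3845 0.6747 0.4446 rad, qdot=0.0022 -0.0536 -0.0277 rad/s, tcp=-0.1911 -0.3333 0.7807 m, tau=0.6205 -6.2138 -1.0833 N·m.
t=0.4500 s (step 45): ang=-0.3846 0.6711 0.4429 rad, qdot=-0.0025 -0.0856 -0.0379 rad/s, tcp=-0.1913 -0.3314 0.7823 m, tau=0.8137 -5.9273 -1.0198 N·m.
t=0.5000 s (step 50): ang=-0.3847 0.6664 0.4409 rad, qdot=-0.0045 -0.0998 -0.0430 rad/s, tcp=-0.1917 -0.3289 0.7843 m, tau=0.9383 -5.7287 -0.9780 N·m.
t=0.5500 s (step 55): ang=-0.3850 0.6613 0.4387 rad, qdot=-0.0051 -0.1030 -0.0443 rad/s, tcp=-0.1921 -0.3261 0.7865 m, tau=1.0191 -5.5911 -0.9506 N·m.
t=0.6000 s (step 60): ang=-0.3674 0.6791 0.4175 rad, qdot=0.4039 0.4257 -0.4615 rad/s, tcp=-0.1852 -0.3386 0.7820 m, tau=-4.6570 -9.7222 -2.1278 N·m.
t=0.6500 s (step 65): ang=-0.3529 0.6933 0.4015 rad, qdot=0.1932 0.1613 -0.1979 rad/s, tcp=-0.1790 -0.3488 0.7782 m, tau=-2.7365 -8.2981 -1.7244 N·m.
t=0.7000 s (step 70): ang=-0.3467 0.6970 0.3958 rad, qdot=0.0635 0.0010 -0.0455 rad/s, tcp=-0.1760 -0.3521 0.7773 m, tau=-1.4135 -7.3058 -1.4434 N·m.
t=0.7500 s (step 75): ang=-0.3455 0.6948 0.3950 rad, qdot=-0.0074 -0.0775 -0.0039 rad/s, tcp=-0.1752 -0.3514 0.7782 m, tau=-0.5217 -6.6746 -1.2433 N·m.
t=0.8000 s (step 80): ang=-0.3468 0.6899 0.3947 rad, qdot=-0.0392 -0.1172 -0.0096 rad/s, tcp=-0.1760 -0.3486 0.7803 m, tau=0.0388 -6.2418 -1.1059 N·m.
t=0.8300 s (step 83): ang=-0.3481 0.6861 0.3944 rad, qdot=-0.0503 -0.1297 -0.0109 rad/s, tcp=-0.1769 -0.3463 0.7818 m.
final tcp position (m): -0.1769 -0.3463 0.7818
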